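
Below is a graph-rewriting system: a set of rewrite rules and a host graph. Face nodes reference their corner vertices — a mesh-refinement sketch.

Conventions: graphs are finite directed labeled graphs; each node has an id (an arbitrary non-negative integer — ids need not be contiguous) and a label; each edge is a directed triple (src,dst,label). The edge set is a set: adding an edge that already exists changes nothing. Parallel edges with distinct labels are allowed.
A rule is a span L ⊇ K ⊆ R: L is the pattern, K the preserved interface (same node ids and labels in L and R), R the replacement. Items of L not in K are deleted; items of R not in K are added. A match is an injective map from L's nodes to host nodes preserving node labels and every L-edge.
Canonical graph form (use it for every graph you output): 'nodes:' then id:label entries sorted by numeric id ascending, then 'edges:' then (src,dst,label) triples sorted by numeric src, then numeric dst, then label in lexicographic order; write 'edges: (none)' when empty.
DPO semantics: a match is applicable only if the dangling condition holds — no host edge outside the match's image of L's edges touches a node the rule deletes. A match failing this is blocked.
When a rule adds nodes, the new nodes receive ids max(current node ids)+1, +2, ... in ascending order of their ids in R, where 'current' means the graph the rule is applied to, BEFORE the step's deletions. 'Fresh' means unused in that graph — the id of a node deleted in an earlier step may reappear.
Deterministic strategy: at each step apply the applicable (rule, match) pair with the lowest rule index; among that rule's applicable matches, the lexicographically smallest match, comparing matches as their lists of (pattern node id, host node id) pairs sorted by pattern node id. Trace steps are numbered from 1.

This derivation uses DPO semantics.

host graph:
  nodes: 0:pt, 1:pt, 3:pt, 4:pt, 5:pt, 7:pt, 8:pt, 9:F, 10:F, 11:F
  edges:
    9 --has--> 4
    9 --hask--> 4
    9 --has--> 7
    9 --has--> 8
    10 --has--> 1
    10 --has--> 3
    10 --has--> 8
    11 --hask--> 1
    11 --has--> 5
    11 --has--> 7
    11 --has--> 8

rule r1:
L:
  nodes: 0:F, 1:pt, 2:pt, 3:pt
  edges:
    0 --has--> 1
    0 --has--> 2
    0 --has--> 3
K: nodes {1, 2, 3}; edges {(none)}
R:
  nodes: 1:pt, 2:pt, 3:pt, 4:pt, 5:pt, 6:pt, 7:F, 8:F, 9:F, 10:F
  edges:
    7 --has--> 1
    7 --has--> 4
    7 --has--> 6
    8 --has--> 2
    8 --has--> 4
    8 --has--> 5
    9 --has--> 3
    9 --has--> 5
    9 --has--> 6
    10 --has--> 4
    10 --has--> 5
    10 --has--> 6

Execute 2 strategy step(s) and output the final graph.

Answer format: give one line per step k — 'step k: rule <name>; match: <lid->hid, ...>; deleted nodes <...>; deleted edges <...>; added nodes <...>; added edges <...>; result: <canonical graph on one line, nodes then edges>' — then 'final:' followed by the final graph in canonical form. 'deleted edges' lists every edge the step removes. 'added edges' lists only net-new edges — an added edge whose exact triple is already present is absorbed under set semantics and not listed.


step 1: rule r1; match: 0->10, 1->1, 2->3, 3->8; deleted nodes 10; deleted edges (10,1,has); (10,3,has); (10,8,has); added nodes 12, 13, 14, 15, 16, 17, 18; added edges (15,1,has); (15,12,has); (15,14,has); (16,3,has); (16,12,has); (16,13,has); (17,8,has); (17,13,has); (17,14,has); (18,12,has); (18,13,has); (18,14,has); result: nodes: 0:pt, 1:pt, 3:pt, 4:pt, 5:pt, 7:pt, 8:pt, 9:F, 11:F, 12:pt, 13:pt, 14:pt, 15:F, 16:F, 17:F, 18:F edges: (9,4,has); (9,4,hask); (9,7,has); (9,8,has); (11,1,hask); (11,5,has); (11,7,has); (11,8,has); (15,1,has); (15,12,has); (15,14,has); (16,3,has); (16,12,has); (16,13,has); (17,8,has); (17,13,has); (17,14,has); (18,12,has); (18,13,has); (18,14,has)
step 2: rule r1; match: 0->15, 1->1, 2->12, 3->14; deleted nodes 15; deleted edges (15,1,has); (15,12,has); (15,14,has); added nodes 19, 20, 21, 22, 23, 24, 25; added edges (22,1,has); (22,19,has); (22,21,has); (23,12,has); (23,19,has); (23,20,has); (24,14,has); (24,20,has); (24,21,has); (25,19,has); (25,20,has); (25,21,has); result: nodes: 0:pt, 1:pt, 3:pt, 4:pt, 5:pt, 7:pt, 8:pt, 9:F, 11:F, 12:pt, 13:pt, 14:pt, 16:F, 17:F, 18:F, 19:pt, 20:pt, 21:pt, 22:F, 23:F, 24:F, 25:F edges: (9,4,has); (9,4,hask); (9,7,has); (9,8,has); (11,1,hask); (11,5,has); (11,7,has); (11,8,has); (16,3,has); (16,12,has); (16,13,has); (17,8,has); (17,13,has); (17,14,has); (18,12,has); (18,13,has); (18,14,has); (22,1,has); (22,19,has); (22,21,has); (23,12,has); (23,19,has); (23,20,has); (24,14,has); (24,20,has); (24,21,has); (25,19,has); (25,20,has); (25,21,has)
final:
nodes: 0:pt, 1:pt, 3:pt, 4:pt, 5:pt, 7:pt, 8:pt, 9:F, 11:F, 12:pt, 13:pt, 14:pt, 16:F, 17:F, 18:F, 19:pt, 20:pt, 21:pt, 22:F, 23:F, 24:F, 25:F
edges: (9,4,has); (9,4,hask); (9,7,has); (9,8,has); (11,1,hask); (11,5,has); (11,7,has); (11,8,has); (16,3,has); (16,12,has); (16,13,has); (17,8,has); (17,13,has); (17,14,has); (18,12,has); (18,13,has); (18,14,has); (22,1,has); (22,19,has); (22,21,has); (23,12,has); (23,19,has); (23,20,has); (24,14,has); (24,20,has); (24,21,has); (25,19,has); (25,20,has); (25,21,has)


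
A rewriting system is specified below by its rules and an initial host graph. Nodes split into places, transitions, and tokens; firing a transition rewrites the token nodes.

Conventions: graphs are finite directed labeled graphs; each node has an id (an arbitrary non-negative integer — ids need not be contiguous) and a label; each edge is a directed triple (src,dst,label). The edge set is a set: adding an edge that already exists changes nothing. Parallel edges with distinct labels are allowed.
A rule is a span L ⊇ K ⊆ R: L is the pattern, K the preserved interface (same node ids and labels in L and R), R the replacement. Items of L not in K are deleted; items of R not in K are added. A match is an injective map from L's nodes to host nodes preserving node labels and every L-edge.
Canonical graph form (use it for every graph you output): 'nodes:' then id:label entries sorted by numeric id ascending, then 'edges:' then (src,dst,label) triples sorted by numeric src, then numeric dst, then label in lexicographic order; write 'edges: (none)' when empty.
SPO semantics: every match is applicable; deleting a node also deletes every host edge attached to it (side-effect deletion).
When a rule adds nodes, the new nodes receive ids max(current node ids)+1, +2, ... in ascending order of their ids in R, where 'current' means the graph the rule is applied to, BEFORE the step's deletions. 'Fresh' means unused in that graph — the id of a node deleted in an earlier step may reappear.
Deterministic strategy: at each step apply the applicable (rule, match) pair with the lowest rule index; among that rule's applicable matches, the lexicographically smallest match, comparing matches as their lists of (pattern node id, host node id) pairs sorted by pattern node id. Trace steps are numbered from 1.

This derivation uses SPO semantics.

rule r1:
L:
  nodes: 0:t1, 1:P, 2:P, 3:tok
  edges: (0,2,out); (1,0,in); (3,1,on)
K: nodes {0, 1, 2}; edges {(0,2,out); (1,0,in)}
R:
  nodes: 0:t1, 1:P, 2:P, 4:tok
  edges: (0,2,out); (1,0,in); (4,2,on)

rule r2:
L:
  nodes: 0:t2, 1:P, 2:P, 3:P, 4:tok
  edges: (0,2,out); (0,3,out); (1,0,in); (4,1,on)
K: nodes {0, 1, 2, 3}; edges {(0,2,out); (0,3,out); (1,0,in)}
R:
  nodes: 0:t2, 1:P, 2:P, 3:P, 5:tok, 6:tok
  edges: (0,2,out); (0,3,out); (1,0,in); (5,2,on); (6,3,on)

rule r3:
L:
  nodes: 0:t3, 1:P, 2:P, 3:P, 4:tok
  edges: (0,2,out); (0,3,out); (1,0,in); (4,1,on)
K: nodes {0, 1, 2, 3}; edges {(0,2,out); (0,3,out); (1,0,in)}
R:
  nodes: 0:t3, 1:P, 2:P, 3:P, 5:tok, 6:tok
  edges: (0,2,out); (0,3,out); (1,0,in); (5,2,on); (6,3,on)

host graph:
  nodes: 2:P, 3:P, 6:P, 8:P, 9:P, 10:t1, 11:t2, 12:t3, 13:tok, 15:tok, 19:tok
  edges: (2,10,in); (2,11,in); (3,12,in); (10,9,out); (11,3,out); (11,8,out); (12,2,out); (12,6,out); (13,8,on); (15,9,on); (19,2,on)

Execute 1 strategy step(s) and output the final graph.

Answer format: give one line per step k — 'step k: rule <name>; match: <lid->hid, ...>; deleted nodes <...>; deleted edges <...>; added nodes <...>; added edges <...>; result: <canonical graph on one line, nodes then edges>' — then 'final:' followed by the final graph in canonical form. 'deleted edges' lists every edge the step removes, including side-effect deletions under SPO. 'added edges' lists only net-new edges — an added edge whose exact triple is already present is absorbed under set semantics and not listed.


step 1: rule r1; match: 0->10, 1->2, 2->9, 3->19; deleted nodes 19; deleted edges (19,2,on); added nodes 20; added edges (20,9,on); result: nodes: 2:P, 3:P, 6:P, 8:P, 9:P, 10:t1, 11:t2, 12:t3, 13:tok, 15:tok, 20:tok edges: (2,10,in); (2,11,in); (3,12,in); (10,9,out); (11,3,out); (11,8,out); (12,2,out); (12,6,out); (13,8,on); (15,9,on); (20,9,on)
final:
nodes: 2:P, 3:P, 6:P, 8:P, 9:P, 10:t1, 11:t2, 12:t3, 13:tok, 15:tok, 20:tok
edges: (2,10,in); (2,11,in); (3,12,in); (10,9,out); (11,3,out); (11,8,out); (12,2,out); (12,6,out); (13,8,on); (15,9,on); (20,9,on)


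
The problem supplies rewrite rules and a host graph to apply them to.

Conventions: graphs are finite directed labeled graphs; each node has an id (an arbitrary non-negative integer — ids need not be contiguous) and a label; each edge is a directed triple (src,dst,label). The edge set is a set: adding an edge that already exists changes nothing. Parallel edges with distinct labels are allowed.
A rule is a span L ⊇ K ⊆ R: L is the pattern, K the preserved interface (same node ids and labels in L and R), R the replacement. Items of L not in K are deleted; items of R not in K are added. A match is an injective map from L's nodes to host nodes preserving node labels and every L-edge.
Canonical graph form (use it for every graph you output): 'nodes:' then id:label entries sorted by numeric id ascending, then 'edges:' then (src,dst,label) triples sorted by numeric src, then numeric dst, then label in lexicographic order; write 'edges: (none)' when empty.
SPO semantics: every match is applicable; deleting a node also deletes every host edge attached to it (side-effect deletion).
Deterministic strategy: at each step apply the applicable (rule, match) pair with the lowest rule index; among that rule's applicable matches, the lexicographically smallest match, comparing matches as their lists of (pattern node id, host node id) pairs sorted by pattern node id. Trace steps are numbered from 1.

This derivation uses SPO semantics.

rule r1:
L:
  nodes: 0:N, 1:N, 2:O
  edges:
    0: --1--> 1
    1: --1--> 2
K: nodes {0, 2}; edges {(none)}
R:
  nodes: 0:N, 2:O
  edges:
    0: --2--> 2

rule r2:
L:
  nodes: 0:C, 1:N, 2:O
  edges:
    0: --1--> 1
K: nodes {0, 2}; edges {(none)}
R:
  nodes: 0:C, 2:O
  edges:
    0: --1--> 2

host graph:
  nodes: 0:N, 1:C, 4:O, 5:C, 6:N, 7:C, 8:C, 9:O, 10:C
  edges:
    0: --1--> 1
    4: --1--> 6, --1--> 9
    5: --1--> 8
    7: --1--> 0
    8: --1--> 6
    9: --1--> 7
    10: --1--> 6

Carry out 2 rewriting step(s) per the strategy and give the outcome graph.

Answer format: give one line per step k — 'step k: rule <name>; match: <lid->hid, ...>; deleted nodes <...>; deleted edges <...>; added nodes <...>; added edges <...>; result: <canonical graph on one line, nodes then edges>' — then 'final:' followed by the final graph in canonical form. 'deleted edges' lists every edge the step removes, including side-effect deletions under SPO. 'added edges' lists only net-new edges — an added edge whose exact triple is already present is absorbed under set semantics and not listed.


step 1: rule r2; match: 0->7, 1->0, 2->4; deleted nodes 0; deleted edges (0,1,1); (7,0,1); added nodes (none); added edges (7,4,1); result: nodes: 1:C, 4:O, 5:C, 6:N, 7:C, 8:C, 9:O, 10:C edges: (4,6,1); (4,9,1); (5,8,1); (7,4,1); (8,6,1); (9,7,1); (10,6,1)
step 2: rule r2; match: 0->8, 1->6, 2->4; deleted nodes 6; deleted edges (4,6,1); (8,6,1); (10,6,1); added nodes (none); added edges (8,4,1); result: nodes: 1:C, 4:O, 5:C, 7:C, 8:C, 9:O, 10:C edges: (4,9,1); (5,8,1); (7,4,1); (8,4,1); (9,7,1)
final:
nodes: 1:C, 4:O, 5:C, 7:C, 8:C, 9:O, 10:C
edges: (4,9,1); (5,8,1); (7,4,1); (8,4,1); (9,7,1)


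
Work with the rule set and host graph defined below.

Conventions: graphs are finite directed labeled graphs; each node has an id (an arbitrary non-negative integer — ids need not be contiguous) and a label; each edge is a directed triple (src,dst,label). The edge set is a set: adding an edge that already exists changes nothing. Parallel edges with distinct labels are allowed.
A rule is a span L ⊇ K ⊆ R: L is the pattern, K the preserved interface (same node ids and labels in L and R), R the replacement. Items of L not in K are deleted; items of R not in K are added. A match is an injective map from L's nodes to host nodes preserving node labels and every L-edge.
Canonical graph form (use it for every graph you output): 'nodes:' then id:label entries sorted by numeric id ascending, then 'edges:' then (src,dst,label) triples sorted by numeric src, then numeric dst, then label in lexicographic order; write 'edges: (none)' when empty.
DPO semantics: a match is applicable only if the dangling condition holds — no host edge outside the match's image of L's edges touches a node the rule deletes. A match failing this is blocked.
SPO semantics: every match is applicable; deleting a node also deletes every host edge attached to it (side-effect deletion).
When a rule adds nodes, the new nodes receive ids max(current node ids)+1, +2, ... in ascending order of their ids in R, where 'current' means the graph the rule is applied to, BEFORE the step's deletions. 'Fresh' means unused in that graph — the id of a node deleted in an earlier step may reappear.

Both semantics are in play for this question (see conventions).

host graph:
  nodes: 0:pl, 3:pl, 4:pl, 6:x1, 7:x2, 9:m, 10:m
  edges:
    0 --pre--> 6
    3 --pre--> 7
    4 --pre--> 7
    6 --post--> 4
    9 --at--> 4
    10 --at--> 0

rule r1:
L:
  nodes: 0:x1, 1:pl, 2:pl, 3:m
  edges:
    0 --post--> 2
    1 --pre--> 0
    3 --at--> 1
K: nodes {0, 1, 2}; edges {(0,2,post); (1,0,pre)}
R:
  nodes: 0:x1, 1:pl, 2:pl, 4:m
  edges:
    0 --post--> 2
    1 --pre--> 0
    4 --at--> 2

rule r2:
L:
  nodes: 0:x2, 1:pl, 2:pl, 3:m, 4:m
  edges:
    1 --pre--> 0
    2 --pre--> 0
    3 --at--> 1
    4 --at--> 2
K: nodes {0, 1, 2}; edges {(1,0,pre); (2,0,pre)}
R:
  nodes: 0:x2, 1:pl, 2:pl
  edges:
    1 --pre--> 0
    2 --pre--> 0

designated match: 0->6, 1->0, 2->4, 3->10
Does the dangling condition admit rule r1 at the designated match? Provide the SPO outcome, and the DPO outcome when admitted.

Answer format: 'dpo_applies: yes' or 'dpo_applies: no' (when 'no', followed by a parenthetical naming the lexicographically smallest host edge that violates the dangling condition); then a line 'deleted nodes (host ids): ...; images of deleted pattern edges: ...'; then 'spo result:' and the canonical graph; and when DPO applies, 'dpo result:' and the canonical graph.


dpo_applies: yes
deleted nodes (host ids): 10; images of deleted pattern edges: (10,0,at)
spo result:
nodes: 0:pl, 3:pl, 4:pl, 6:x1, 7:x2, 9:m, 11:m
edges: (0,6,pre); (3,7,pre); (4,7,pre); (6,4,post); (9,4,at); (11,4,at)
dpo result:
nodes: 0:pl, 3:pl, 4:pl, 6:x1, 7:x2, 9:m, 11:m
edges: (0,6,pre); (3,7,pre); (4,7,pre); (6,4,post); (9,4,at); (11,4,at)


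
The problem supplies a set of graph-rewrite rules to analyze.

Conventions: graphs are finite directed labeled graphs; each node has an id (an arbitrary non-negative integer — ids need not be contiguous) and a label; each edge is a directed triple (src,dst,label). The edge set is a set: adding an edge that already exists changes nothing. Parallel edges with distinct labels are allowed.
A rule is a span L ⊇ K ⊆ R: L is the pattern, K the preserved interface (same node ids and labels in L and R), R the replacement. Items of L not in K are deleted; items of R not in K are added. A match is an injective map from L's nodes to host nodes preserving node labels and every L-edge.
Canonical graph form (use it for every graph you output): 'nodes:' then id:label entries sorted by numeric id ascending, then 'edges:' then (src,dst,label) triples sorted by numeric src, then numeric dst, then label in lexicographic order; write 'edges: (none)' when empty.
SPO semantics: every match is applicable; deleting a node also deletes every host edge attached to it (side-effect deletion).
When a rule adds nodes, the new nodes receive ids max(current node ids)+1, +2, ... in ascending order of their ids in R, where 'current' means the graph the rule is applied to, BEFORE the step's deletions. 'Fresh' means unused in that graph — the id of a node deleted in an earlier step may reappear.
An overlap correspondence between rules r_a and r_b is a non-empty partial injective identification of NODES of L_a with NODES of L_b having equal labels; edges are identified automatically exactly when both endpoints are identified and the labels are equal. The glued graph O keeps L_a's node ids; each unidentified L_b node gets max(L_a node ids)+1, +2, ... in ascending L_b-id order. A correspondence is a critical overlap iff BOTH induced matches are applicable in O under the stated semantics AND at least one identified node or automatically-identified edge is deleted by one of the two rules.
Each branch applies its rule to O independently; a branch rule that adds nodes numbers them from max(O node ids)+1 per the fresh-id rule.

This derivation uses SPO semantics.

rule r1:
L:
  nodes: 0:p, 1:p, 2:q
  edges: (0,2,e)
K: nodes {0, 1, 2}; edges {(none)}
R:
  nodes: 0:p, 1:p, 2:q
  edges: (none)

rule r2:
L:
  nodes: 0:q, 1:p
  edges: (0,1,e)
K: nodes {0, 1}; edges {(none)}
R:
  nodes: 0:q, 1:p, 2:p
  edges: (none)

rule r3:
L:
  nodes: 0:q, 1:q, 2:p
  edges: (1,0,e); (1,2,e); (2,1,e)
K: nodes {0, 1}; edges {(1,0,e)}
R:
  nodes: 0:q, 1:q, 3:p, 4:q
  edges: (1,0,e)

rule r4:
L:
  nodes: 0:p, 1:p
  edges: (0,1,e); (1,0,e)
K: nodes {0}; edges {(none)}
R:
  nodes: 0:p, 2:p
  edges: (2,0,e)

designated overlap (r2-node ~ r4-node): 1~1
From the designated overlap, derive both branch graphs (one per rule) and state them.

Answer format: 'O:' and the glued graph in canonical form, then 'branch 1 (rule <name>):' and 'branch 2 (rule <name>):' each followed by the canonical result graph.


O:
nodes: 0:q, 1:p, 2:p
edges: (0,1,e); (1,2,e); (2,1,e)
branch 1 (rule r2):
nodes: 0:q, 1:p, 2:p, 3:p
edges: (1,2,e); (2,1,e)
branch 2 (rule r4):
nodes: 0:q, 2:p, 3:p
edges: (3,2,e)


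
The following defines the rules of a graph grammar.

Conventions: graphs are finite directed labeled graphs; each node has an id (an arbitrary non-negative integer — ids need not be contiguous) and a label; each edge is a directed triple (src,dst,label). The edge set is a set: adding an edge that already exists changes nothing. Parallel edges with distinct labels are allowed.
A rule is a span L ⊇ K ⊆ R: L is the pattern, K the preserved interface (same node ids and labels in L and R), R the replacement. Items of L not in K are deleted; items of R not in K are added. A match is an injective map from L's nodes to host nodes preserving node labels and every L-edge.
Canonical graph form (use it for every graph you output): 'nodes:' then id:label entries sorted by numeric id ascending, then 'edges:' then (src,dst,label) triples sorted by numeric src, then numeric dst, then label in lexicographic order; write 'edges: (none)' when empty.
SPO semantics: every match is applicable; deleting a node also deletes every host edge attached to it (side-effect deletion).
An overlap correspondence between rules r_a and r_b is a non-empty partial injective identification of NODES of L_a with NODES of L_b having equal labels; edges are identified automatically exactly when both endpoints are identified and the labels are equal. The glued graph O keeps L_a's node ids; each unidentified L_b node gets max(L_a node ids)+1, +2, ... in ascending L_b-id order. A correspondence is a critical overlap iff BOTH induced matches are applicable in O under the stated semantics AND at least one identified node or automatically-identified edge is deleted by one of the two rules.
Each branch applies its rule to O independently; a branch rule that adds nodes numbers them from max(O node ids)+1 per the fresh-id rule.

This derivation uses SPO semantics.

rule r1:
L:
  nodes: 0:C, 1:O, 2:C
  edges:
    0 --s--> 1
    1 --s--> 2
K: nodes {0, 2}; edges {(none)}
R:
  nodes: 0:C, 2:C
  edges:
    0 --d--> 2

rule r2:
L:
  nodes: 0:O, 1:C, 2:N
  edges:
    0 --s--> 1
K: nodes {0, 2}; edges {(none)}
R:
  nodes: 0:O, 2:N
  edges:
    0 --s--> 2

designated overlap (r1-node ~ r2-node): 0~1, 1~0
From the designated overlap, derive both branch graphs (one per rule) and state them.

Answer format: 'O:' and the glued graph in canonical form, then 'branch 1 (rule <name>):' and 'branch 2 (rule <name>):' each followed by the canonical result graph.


O:
nodes: 0:C, 1:O, 2:C, 3:N
edges: (0,1,s); (1,0,s); (1,2,s)
branch 1 (rule r1):
nodes: 0:C, 2:C, 3:N
edges: (0,2,d)
branch 2 (rule r2):
nodes: 1:O, 2:C, 3:N
edges: (1,2,s); (1,3,s)


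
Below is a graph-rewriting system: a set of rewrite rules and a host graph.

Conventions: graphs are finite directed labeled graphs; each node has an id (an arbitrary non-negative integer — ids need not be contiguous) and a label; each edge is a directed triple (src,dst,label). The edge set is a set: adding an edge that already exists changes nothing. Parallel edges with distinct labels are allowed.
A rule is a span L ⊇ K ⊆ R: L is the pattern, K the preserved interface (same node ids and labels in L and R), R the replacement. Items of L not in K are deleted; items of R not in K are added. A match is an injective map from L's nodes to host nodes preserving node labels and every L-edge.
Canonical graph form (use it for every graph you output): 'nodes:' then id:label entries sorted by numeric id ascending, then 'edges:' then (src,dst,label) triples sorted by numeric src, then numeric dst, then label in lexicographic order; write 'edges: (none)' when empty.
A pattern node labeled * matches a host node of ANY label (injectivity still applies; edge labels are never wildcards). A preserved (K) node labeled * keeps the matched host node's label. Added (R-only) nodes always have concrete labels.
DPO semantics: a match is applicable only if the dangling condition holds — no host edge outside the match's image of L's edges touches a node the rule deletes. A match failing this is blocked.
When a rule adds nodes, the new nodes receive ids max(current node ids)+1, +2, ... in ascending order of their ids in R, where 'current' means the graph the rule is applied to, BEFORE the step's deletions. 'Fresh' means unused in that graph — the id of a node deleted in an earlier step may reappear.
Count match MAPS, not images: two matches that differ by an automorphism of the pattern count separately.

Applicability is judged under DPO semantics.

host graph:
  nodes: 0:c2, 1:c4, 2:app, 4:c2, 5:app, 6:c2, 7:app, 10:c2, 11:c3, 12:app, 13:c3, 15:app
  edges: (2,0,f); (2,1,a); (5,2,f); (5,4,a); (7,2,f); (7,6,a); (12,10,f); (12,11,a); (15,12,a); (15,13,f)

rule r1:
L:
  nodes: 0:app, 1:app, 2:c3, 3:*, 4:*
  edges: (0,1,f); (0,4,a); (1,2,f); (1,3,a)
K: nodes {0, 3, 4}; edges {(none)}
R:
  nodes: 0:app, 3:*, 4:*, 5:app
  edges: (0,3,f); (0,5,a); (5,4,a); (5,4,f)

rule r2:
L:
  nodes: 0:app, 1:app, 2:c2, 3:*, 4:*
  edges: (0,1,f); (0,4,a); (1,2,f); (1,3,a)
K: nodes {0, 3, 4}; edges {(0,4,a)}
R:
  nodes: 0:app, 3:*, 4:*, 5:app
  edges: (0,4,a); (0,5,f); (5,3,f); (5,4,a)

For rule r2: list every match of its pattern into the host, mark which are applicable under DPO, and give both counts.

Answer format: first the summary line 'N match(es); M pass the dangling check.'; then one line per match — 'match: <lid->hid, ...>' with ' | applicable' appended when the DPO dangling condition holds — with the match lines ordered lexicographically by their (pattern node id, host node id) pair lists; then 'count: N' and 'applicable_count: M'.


2 match(es); 0 pass the dangling check.
match: 0->5, 1->2, 2->0, 3->1, 4->4
match: 0->7, 1->2, 2->0, 3->1, 4->6
count: 2
applicable_count: 0


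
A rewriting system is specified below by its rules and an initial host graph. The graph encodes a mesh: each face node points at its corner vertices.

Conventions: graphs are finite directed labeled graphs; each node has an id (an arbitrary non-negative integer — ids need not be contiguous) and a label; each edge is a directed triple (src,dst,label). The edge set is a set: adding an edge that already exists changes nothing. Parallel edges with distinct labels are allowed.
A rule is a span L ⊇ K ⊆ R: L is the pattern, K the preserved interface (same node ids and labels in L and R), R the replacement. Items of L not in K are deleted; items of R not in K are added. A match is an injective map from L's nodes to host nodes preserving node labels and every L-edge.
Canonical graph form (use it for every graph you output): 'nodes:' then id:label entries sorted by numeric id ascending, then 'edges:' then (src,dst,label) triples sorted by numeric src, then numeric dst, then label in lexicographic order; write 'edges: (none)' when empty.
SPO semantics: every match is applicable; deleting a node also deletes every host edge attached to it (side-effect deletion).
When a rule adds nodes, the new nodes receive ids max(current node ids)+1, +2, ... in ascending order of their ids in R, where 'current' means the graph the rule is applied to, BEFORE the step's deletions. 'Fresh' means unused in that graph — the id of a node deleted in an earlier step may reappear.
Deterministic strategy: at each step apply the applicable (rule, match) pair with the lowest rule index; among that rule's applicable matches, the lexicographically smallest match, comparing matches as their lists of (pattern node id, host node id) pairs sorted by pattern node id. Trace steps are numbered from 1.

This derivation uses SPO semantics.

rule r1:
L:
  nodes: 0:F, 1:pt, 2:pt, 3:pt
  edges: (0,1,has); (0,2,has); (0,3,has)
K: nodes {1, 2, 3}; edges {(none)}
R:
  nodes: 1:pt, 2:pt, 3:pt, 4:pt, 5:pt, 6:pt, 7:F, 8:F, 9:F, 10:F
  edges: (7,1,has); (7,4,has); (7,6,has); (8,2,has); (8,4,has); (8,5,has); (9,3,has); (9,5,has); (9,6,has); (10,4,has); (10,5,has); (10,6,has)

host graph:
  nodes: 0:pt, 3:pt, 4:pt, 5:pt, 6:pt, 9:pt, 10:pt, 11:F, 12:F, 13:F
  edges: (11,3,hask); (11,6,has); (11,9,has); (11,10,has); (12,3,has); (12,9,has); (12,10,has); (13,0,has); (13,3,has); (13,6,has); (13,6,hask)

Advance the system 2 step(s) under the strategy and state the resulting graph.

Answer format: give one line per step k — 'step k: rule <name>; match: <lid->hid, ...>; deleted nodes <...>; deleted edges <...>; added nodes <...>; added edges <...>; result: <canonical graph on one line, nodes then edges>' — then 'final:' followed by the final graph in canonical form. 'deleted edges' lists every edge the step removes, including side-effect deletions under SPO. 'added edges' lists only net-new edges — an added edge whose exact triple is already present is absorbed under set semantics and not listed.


step 1: rule r1; match: 0->11, 1->6, 2->9, 3->10; deleted nodes 11; deleted edges (11,3,hask); (11,6,has); (11,9,has); (11,10,has); added nodes 14, 15, 16, 17, 18, 19, 20; added edges (17,6,has); (17,14,has); (17,16,has); (18,9,has); (18,14,has); (18,15,has); (19,10,has); (19,15,has); (19,16,has); (20,14,has); (20,15,has); (20,16,has); result: nodes: 0:pt, 3:pt, 4:pt, 5:pt, 6:pt, 9:pt, 10:pt, 12:F, 13:F, 14:pt, 15:pt, 16:pt, 17:F, 18:F, 19:F, 20:F edges: (12,3,has); (12,9,has); (12,10,has); (13,0,has); (13,3,has); (13,6,has); (13,6,hask); (17,6,has); (17,14,has); (17,16,has); (18,9,has); (18,14,has); (18,15,has); (19,10,has); (19,15,has); (19,16,has); (20,14,has); (20,15,has); (20,16,has)
step 2: rule r1; match: 0->12, 1->3, 2->9, 3->10; deleted nodes 12; deleted edges (12,3,has); (12,9,has); (12,10,has); added nodes 21, 22, 23, 24, 25, 26, 27; added edges (24,3,has); (24,21,has); (24,23,has); (25,9,has); (25,21,has); (25,22,has); (26,10,has); (26,22,has); (26,23,has); (27,21,has); (27,22,has); (27,23,has); result: nodes: 0:pt, 3:pt, 4:pt, 5:pt, 6:pt, 9:pt, 10:pt, 13:F, 14:pt, 15:pt, 16:pt, 17:F, 18:F, 19:F, 20:F, 21:pt, 22:pt, 23:pt, 24:F, 25:F, 26:F, 27:F edges: (13,0,has); (13,3,has); (13,6,has); (13,6,hask); (17,6,has); (17,14,has); (17,16,has); (18,9,has); (18,14,has); (18,15,has); (19,10,has); (19,15,has); (19,16,has); (20,14,has); (20,15,has); (20,16,has); (24,3,has); (24,21,has); (24,23,has); (25,9,has); (25,21,has); (25,22,has); (26,10,has); (26,22,has); (26,23,has); (27,21,has); (27,22,has); (27,23,has)
final:
nodes: 0:pt, 3:pt, 4:pt, 5:pt, 6:pt, 9:pt, 10:pt, 13:F, 14:pt, 15:pt, 16:pt, 17:F, 18:F, 19:F, 20:F, 21:pt, 22:pt, 23:pt, 24:F, 25:F, 26:F, 27:F
edges: (13,0,has); (13,3,has); (13,6,has); (13,6,hask); (17,6,has); (17,14,has); (17,16,has); (18,9,has); (18,14,has); (18,15,has); (19,10,has); (19,15,has); (19,16,has); (20,14,has); (20,15,has); (20,16,has); (24,3,has); (24,21,has); (24,23,has); (25,9,has); (25,21,has); (25,22,has); (26,10,has); (26,22,has); (26,23,has); (27,21,has); (27,22,has); (27,23,has)


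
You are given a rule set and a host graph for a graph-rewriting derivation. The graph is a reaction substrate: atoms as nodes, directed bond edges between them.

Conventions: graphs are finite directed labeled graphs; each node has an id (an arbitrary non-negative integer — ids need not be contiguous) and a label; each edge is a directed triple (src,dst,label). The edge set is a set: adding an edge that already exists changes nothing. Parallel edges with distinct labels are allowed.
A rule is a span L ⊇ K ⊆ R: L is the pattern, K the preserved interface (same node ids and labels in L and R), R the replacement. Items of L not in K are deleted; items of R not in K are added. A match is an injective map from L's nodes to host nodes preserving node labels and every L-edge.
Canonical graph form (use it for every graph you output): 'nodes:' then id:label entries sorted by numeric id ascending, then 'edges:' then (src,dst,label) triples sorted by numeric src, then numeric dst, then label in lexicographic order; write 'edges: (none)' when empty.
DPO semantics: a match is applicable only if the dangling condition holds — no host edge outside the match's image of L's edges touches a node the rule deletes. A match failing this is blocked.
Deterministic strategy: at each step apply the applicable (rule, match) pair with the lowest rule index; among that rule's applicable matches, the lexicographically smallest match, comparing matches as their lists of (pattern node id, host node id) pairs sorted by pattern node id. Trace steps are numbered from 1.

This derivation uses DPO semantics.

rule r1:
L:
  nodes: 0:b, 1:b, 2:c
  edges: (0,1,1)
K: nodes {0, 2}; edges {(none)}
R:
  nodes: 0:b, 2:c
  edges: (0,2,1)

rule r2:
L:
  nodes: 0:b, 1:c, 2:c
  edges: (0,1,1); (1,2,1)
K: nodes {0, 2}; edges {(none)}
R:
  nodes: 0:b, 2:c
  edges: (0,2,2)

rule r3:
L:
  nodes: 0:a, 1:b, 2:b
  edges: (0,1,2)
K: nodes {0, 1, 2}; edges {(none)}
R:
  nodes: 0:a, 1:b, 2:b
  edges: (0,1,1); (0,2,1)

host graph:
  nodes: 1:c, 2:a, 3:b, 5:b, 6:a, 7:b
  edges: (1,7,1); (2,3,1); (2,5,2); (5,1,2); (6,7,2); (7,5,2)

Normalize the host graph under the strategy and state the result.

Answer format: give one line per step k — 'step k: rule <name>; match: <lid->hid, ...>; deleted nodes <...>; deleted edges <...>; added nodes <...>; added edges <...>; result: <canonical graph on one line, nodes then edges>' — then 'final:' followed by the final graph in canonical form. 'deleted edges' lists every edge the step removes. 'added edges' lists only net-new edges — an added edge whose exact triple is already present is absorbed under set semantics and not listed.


step 1: rule r3; match: 0->2, 1->5, 2->3; deleted nodes (none); deleted edges (2,5,2); added nodes (none); added edges (2,5,1); result: nodes: 1:c, 2:a, 3:b, 5:b, 6:a, 7:b edges: (1,7,1); (2,3,1); (2,5,1); (5,1,2); (6,7,2); (7,5,2)
step 2: rule r3; match: 0->6, 1->7, 2->3; deleted nodes (none); deleted edges (6,7,2); added nodes (none); added edges (6,3,1); (6,7,1); result: nodes: 1:c, 2:a, 3:b, 5:b, 6:a, 7:b edges: (1,7,1); (2,3,1); (2,5,1); (5,1,2); (6,3,1); (6,7,1); (7,5,2)
final:
nodes: 1:c, 2:a, 3:b, 5:b, 6:a, 7:b
edges: (1,7,1); (2,3,1); (2,5,1); (5,1,2); (6,3,1); (6,7,1); (7,5,2)


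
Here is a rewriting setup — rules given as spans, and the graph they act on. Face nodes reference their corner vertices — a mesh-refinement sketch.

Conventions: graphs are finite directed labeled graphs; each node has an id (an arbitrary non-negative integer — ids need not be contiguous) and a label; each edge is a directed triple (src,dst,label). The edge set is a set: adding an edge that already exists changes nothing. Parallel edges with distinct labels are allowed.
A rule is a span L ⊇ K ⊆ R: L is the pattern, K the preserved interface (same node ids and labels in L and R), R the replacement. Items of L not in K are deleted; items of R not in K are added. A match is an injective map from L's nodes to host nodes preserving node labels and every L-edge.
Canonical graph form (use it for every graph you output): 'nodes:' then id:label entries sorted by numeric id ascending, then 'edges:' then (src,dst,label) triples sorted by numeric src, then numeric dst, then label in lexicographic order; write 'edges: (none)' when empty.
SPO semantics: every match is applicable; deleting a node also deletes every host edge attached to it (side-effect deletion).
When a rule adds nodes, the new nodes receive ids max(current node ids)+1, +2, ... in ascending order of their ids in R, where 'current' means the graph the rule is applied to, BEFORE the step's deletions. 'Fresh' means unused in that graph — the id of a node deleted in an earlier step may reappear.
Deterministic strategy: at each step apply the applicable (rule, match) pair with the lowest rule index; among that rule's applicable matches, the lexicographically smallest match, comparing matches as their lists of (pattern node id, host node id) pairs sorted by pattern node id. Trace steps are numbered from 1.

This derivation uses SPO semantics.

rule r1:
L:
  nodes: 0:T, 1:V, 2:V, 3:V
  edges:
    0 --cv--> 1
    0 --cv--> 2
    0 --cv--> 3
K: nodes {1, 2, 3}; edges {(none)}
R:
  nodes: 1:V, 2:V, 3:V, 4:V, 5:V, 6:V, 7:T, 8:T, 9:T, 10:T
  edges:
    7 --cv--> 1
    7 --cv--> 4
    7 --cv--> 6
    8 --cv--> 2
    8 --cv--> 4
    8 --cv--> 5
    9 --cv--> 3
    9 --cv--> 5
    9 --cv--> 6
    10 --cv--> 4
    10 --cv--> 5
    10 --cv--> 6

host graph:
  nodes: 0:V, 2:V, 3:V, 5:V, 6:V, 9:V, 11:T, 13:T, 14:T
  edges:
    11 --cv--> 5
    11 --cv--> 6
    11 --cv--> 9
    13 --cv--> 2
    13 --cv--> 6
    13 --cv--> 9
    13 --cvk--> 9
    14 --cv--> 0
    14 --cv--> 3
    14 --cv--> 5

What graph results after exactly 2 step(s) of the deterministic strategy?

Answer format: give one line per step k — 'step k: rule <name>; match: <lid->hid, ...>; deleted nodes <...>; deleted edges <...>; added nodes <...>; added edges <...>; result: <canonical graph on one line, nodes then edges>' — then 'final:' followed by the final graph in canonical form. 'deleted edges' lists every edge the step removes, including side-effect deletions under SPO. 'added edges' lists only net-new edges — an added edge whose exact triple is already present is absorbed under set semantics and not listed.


step 1: rule r1; match: 0->11, 1->5, 2->6, 3->9; deleted nodes 11; deleted edges (11,5,cv); (11,6,cv); (11,9,cv); added nodes 15, 16, 17, 18, 19, 20, 21; added edges (18,5,cv); (18,15,cv); (18,17,cv); (19,6,cv); (19,15,cv); (19,16,cv); (20,9,cv); (20,16,cv); (20,17,cv); (21,15,cv); (21,16,cv); (21,17,cv); result: nodes: 0:V, 2:V, 3:V, 5:V, 6:V, 9:V, 13:T, 14:T, 15:V, 16:V, 17:V, 18:T, 19:T, 20:T, 21:T edges: (13,2,cv); (13,6,cv); (13,9,cv); (13,9,cvk); (14,0,cv); (14,3,cv); (14,5,cv); (18,5,cv); (18,15,cv); (18,17,cv); (19,6,cv); (19,15,cv); (19,16,cv); (20,9,cv); (20,16,cv); (20,17,cv); (21,15,cv); (21,16,cv); (21,17,cv)
step 2: rule r1; match: 0->13, 1->2, 2->6, 3->9; deleted nodes 13; deleted edges (13,2,cv); (13,6,cv); (13,9,cv); (13,9,cvk); added nodes 22, 23, 24, 25, 26, 27, 28; added edges (25,2,cv); (25,22,cv); (25,24,cv); (26,6,cv); (26,22,cv); (26,23,cv); (27,9,cv); (27,23,cv); (27,24,cv); (28,22,cv); (28,23,cv); (28,24,cv); result: nodes: 0:V, 2:V, 3:V, 5:V, 6:V, 9:V, 14:T, 15:V, 16:V, 17:V, 18:T, 19:T, 20:T, 21:T, 22:V, 23:V, 24:V, 25:T, 26:T, 27:T, 28:T edges: (14,0,cv); (14,3,cv); (14,5,cv); (18,5,cv); (18,15,cv); (18,17,cv); (19,6,cv); (19,15,cv); (19,16,cv); (20,9,cv); (20,16,cv); (20,17,cv); (21,15,cv); (21,16,cv); (21,17,cv); (25,2,cv); (25,22,cv); (25,24,cv); (26,6,cv); (26,22,cv); (26,23,cv); (27,9,cv); (27,23,cv); (27,24,cv); (28,22,cv); (28,23,cv); (28,24,cv)
final:
nodes: 0:V, 2:V, 3:V, 5:V, 6:V, 9:V, 14:T, 15:V, 16:V, 17:V, 18:T, 19:T, 20:T, 21:T, 22:V, 23:V, 24:V, 25:T, 26:T, 27:T, 28:T
edges: (14,0,cv); (14,3,cv); (14,5,cv); (18,5,cv); (18,15,cv); (18,17,cv); (19,6,cv); (19,15,cv); (19,16,cv); (20,9,cv); (20,16,cv); (20,17,cv); (21,15,cv); (21,16,cv); (21,17,cv); (25,2,cv); (25,22,cv); (25,24,cv); (26,6,cv); (26,22,cv); (26,23,cv); (27,9,cv); (27,23,cv); (27,24,cv); (28,22,cv); (28,23,cv); (28,24,cv)


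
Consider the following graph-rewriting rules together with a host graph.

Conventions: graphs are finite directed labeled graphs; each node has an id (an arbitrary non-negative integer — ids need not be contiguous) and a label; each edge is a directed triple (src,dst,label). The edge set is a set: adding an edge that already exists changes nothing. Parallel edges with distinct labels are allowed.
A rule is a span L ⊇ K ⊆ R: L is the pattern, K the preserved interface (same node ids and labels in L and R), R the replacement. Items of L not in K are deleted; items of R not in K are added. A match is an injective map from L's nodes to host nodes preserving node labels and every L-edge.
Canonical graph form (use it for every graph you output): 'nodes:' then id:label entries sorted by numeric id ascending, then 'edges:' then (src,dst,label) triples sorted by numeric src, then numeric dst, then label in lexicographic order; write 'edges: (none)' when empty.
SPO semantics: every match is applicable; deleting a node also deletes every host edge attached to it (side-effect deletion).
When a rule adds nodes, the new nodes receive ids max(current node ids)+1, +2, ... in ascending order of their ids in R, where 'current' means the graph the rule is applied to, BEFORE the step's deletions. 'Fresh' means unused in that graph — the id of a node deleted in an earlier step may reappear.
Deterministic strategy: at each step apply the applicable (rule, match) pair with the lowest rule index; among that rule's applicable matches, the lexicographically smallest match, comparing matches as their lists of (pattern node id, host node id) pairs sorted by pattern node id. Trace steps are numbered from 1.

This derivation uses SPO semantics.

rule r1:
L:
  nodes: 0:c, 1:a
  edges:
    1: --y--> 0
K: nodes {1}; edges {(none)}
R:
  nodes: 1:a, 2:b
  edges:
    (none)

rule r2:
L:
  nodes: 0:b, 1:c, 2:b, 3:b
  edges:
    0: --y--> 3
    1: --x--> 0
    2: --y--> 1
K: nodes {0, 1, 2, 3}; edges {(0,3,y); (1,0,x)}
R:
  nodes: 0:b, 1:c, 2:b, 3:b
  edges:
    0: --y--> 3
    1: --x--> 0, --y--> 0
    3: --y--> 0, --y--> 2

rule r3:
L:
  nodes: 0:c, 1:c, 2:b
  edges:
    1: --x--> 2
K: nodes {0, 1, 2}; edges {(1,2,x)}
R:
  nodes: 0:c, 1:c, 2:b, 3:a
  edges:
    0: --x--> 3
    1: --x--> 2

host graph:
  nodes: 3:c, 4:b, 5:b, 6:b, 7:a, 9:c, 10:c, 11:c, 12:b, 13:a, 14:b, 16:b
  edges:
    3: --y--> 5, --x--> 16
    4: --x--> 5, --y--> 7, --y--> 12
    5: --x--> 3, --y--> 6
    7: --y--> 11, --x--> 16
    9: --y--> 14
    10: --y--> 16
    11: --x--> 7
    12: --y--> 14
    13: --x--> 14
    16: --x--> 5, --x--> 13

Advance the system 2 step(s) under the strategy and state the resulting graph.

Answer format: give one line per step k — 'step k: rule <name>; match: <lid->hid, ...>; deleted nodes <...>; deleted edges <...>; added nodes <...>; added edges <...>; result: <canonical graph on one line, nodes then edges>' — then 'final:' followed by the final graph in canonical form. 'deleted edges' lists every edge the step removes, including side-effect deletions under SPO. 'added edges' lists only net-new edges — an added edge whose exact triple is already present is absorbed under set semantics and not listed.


step 1: rule r1; match: 0->11, 1->7; deleted nodes 11; deleted edges (7,11,y); (11,7,x); added nodes 17; added edges (none); result: nodes: 3:c, 4:b, 5:b, 6:b, 7:a, 9:c, 10:c, 12:b, 13:a, 14:b, 16:b, 17:b edges: (3,5,y); (3,16,x); (4,5,x); (4,7,y); (4,12,y); (5,3,x); (5,6,y); (7,16,x); (9,14,y); (10,16,y); (12,14,y); (13,14,x); (16,5,x); (16,13,x)
step 2: rule r3; match: 0->9, 1->3, 2->16; deleted nodes (none); deleted edges (none); added nodes 18; added edges (9,18,x); result: nodes: 3:c, 4:b, 5:b, 6:b, 7:a, 9:c, 10:c, 12:b, 13:a, 14:b, 16:b, 17:b, 18:a edges: (3,5,y); (3,16,x); (4,5,x); (4,7,y); (4,12,y); (5,3,x); (5,6,y); (7,16,x); (9,14,y); (9,18,x); (10,16,y); (12,14,y); (13,14,x); (16,5,x); (16,13,x)
final:
nodes: 3:c, 4:b, 5:b, 6:b, 7:a, 9:c, 10:c, 12:b, 13:a, 14:b, 16:b, 17:b, 18:a
edges: (3,5,y); (3,16,x); (4,5,x); (4,7,y); (4,12,y); (5,3,x); (5,6,y); (7,16,x); (9,14,y); (9,18,x); (10,16,y); (12,14,y); (13,14,x); (16,5,x); (16,13,x)
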